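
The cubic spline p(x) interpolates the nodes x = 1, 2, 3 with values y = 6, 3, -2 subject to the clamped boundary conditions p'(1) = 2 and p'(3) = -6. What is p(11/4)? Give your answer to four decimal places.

Put M_i = p'' at the i-th knot. Here h = (1, 1) and Δ = (-3, -5), so the interior equations h_(i-1)·M_(i-1) + 2(h_(i-1)+h_i)·M_i + h_i·M_(i+1) = 6(Δ_i − Δ_(i-1)) read
  1·M_0 + 4·M_1 + 1·M_2 = 6(Δ_1 - Δ_0) = -12
Clamped end conditions give two more equations: 2h_0·M_0 + h_0·M_1 = 6(Δ_0 - p'(1)) = -30 and h_1·M_1 + 2h_1·M_2 = 6(p'(3) - Δ_1) = -6.
Hence M_0 = -16, M_1 = 2, M_2 = -4.
On [2, 3], p(x) = 3 - 5·(x - 2) + 1·(x - 2)² - 1·(x - 2)³.
With (x - 2) = 3/4: p(11/4) = -39/64.

-0.6094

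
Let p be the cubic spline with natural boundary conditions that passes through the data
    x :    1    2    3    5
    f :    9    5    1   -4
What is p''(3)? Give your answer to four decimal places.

Put σ_i = p'' at the i-th knot. Here h = (1, 1, 2) and Δ = (-4, -4, -5/2), so the interior equations h_(i-1)·σ_(i-1) + 2(h_(i-1)+h_i)·σ_i + h_i·σ_(i+1) = 6(Δ_i − Δ_(i-1)) read
  1·σ_0 + 4·σ_1 + 1·σ_2 = 6(Δ_1 - Δ_0) = 0
  1·σ_1 + 6·σ_2 + 2·σ_3 = 6(Δ_2 - Δ_1) = 9
Natural end conditions: σ_0 = σ_3 = 0.
Solving: σ_0 = 0, σ_1 = -9/23, σ_2 = 36/23, σ_3 = 0.

1.5652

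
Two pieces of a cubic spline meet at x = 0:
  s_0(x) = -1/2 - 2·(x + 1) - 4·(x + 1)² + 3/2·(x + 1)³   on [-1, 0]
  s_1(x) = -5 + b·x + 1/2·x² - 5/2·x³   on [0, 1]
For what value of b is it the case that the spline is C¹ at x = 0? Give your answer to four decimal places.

s_0'(x) = -2 - 8·(x + 1) + 9/2·(x + 1)², so s_0'(0) = -11/2. On the right, s_1'(0) = b, so b = -11/2.

-5.5000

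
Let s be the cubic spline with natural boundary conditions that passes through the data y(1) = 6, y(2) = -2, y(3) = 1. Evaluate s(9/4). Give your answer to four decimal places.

Write M_i for s''(x_i). With h_i = 1, 1 and divided differences Δ_i = -8, 3, the continuity of s' gives the tridiagonal system
  1·M_0 + 4·M_1 + 1·M_2 = 6(Δ_1 - Δ_0) = 66
Natural end conditions: M_0 = M_2 = 0.
Hence M_0 = 0, M_1 = 33/2, M_2 = 0.
On [2, 3], s(x) = -2 - 5/2·(x - 2) + 33/4·(x - 2)² - 11/4·(x - 2)³.
With (x - 2) = 1/4: s(9/4) = -551/256.

-2.1523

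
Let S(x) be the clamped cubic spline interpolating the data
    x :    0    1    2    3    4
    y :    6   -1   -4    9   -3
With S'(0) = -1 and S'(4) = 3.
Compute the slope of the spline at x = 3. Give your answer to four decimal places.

-2.6607

With σ_i denoting the second derivative at x_i, h_i = 1, 1, 1, 1, and Δ_i = (y_(i+1) − y_i)/h_i = -7, -3, 13, -12:
  1·σ_0 + 4·σ_1 + 1·σ_2 = 6(Δ_1 - Δ_0) = 24
  1·σ_1 + 4·σ_2 + 1·σ_3 = 6(Δ_2 - Δ_1) = 96
  1·σ_2 + 4·σ_3 + 1·σ_4 = 6(Δ_3 - Δ_2) = -150
Clamped end conditions give two more equations: 2h_0·σ_0 + h_0·σ_1 = 6(Δ_0 - S'(0)) = -36 and h_3·σ_3 + 2h_3·σ_4 = 6(S'(4) - Δ_3) = 90.
Solving the tridiagonal system: σ_0 = -509/28, σ_1 = 5/14, σ_2 = 163/4, σ_3 = -943/14, σ_4 = 2203/28.
On [3, 4], S'(x) = b_3 + 2c_3·(x - 3) + 3d_3·(x - 3)² with b_3 = Δ_3 - h_3(2σ_3 + σ_4)/6 = -149/56, c_3 = σ_3/2 = -943/28, d_3 = (σ_4 - σ_3)/(6h_3) = 1363/56. So S'(3) = -149/56.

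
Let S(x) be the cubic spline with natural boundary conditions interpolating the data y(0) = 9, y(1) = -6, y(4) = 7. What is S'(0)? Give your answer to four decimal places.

With M_i denoting the second derivative at x_i, h_i = 1, 3, and Δ_i = (y_(i+1) − y_i)/h_i = -15, 13/3:
  1·M_0 + 8·M_1 + 3·M_2 = 6(Δ_1 - Δ_0) = 116
Natural end conditions: M_0 = M_2 = 0.
Forward elimination and back-substitution give M_0 = 0, M_1 = 29/2, M_2 = 0.
On [0, 1], S'(x) = b_0 + 2c_0·x + 3d_0·x² with b_0 = Δ_0 - h_0(2M_0 + M_1)/6 = -209/12, c_0 = M_0/2 = 0, d_0 = (M_1 - M_0)/(6h_0) = 29/12. So S'(0) = -209/12.

-17.4167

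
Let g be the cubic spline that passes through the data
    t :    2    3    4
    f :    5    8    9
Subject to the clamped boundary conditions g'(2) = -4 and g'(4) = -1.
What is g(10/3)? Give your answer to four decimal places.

Write M_i for g''(x_i). With h_i = 1, 1 and divided differences Δ_i = 3, 1, the continuity of g' gives the tridiagonal system
  1·M_0 + 4·M_1 + 1·M_2 = 6(Δ_1 - Δ_0) = -12
Clamped end conditions give two more equations: 2h_0·M_0 + h_0·M_1 = 6(Δ_0 - g'(2)) = 42 and h_1·M_1 + 2h_1·M_2 = 6(g'(4) - Δ_1) = -12.
Solving the tridiagonal system: M_0 = 51/2, M_1 = -9, M_2 = -3/2.
On [3, 4], g(t) = 8 + 17/4·(t - 3) - 9/2·(t - 3)² + 5/4·(t - 3)³.
With (t - 3) = 1/3: g(10/3) = 242/27.

8.9630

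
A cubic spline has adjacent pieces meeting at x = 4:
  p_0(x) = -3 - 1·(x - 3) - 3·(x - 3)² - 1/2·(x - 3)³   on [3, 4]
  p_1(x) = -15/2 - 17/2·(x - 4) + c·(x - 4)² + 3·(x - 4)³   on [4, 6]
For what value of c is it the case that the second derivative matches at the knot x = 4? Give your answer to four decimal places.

p_0''(x) = -6 - 3·(x - 3), so p_0''(4) = -9. On the right, p_1''(4) = 2c, so c = -9/2.

-4.5000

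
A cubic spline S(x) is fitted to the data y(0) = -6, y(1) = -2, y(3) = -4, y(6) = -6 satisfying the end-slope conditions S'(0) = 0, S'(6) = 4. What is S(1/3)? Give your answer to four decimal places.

-5.2632

Write m_i for S''(x_i). With h_i = 1, 2, 3 and divided differences Δ_i = 4, -1, -2/3, the continuity of S' gives the tridiagonal system
  1·m_0 + 6·m_1 + 2·m_2 = 6(Δ_1 - Δ_0) = -30
  2·m_1 + 10·m_2 + 3·m_3 = 6(Δ_2 - Δ_1) = 2
Clamped end conditions give two more equations: 2h_0·m_0 + h_0·m_1 = 6(Δ_0 - S'(0)) = 24 and h_2·m_2 + 2h_2·m_3 = 6(S'(6) - Δ_2) = 28.
Forward elimination and back-substitution give m_0 = 302/19, m_1 = -148/19, m_2 = 8/19, m_3 = 254/57.
On [0, 1], S(x) = -6 + 0·x + 151/19·x² - 75/19·x³.
With x = 1/3: S(1/3) = -100/19.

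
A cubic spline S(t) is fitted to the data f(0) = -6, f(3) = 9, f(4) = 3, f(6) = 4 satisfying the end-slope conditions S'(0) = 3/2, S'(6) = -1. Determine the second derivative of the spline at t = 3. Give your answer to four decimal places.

-13.5238

Write m_i for S''(x_i). With h_i = 3, 1, 2 and divided differences Δ_i = 5, -6, 1/2, the continuity of S' gives the tridiagonal system
  3·m_0 + 8·m_1 + 1·m_2 = 6(Δ_1 - Δ_0) = -66
  1·m_1 + 6·m_2 + 2·m_3 = 6(Δ_2 - Δ_1) = 39
Clamped end conditions give two more equations: 2h_0·m_0 + h_0·m_1 = 6(Δ_0 - S'(0)) = 21 and h_2·m_2 + 2h_2·m_3 = 6(S'(6) - Δ_2) = -9.
Forward elimination and back-substitution give m_0 = 431/42, m_1 = -284/21, m_2 = 479/42, m_3 = -167/21.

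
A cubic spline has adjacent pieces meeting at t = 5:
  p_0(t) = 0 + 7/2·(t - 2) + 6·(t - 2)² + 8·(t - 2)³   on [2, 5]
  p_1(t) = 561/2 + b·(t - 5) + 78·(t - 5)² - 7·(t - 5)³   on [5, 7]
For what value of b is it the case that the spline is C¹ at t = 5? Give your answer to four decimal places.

255.5000

p_0'(t) = 7/2 + 12·(t - 2) + 24·(t - 2)², so p_0'(5) = 511/2. On the right, p_1'(5) = b, so b = 511/2.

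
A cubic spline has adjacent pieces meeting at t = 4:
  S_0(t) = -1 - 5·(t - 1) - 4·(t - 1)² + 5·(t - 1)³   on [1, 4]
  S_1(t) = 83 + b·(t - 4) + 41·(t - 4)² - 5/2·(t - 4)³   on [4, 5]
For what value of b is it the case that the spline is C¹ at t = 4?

106

S_0'(t) = -5 - 8·(t - 1) + 15·(t - 1)², so S_0'(4) = 106. On the right, S_1'(4) = b, so b = 106.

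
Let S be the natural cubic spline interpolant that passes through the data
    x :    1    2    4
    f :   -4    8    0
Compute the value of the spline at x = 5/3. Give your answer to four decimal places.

4.9877

Put M_i = S'' at the i-th knot. Here h = (1, 2) and Δ = (12, -4), so the interior equations h_(i-1)·M_(i-1) + 2(h_(i-1)+h_i)·M_i + h_i·M_(i+1) = 6(Δ_i − Δ_(i-1)) read
  1·M_0 + 6·M_1 + 2·M_2 = 6(Δ_1 - Δ_0) = -96
Natural end conditions: M_0 = M_2 = 0.
Forward elimination and back-substitution give M_0 = 0, M_1 = -16, M_2 = 0.
On [1, 2], S(x) = -4 + 44/3·(x - 1) + 0·(x - 1)² - 8/3·(x - 1)³.
With (x - 1) = 2/3: S(5/3) = 404/81.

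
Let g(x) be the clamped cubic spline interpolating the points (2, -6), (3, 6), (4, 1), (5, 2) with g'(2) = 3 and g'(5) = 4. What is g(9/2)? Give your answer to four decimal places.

Write m_i for g''(x_i). With h_i = 1, 1, 1 and divided differences Δ_i = 12, -5, 1, the continuity of g' gives the tridiagonal system
  1·m_0 + 4·m_1 + 1·m_2 = 6(Δ_1 - Δ_0) = -102
  1·m_1 + 4·m_2 + 1·m_3 = 6(Δ_2 - Δ_1) = 36
Clamped end conditions give two more equations: 2h_0·m_0 + h_0·m_1 = 6(Δ_0 - g'(2)) = 54 and h_2·m_2 + 2h_2·m_3 = 6(g'(5) - Δ_2) = 18.
Hence m_0 = 724/15, m_1 = -638/15, m_2 = 298/15, m_3 = -14/15.
On [4, 5], g(x) = 1 - 82/15·(x - 4) + 149/15·(x - 4)² - 52/15·(x - 4)³.
With (x - 4) = 1/2: g(9/2) = 19/60.

0.3167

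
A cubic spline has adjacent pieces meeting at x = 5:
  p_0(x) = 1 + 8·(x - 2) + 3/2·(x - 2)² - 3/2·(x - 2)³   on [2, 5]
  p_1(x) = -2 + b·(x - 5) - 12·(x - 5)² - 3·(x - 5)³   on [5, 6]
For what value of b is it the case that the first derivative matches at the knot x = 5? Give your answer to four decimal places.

p_0'(x) = 8 + 3·(x - 2) - 9/2·(x - 2)², so p_0'(5) = -47/2. On the right, p_1'(5) = b, so b = -47/2.

-23.5000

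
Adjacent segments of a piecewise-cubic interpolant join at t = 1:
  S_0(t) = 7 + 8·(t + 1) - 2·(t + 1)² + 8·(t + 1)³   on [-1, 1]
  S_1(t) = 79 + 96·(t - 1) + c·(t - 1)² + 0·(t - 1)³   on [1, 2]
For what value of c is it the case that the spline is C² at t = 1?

S_0''(t) = -4 + 48·(t + 1), so S_0''(1) = 92. On the right, S_1''(1) = 2c, so c = 46.

46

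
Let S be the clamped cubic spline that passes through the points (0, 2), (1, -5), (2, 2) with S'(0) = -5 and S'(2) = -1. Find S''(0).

-25

Write M_i for S''(x_i). With h_i = 1, 1 and divided differences Δ_i = -7, 7, the continuity of S' gives the tridiagonal system
  1·M_0 + 4·M_1 + 1·M_2 = 6(Δ_1 - Δ_0) = 84
Clamped end conditions give two more equations: 2h_0·M_0 + h_0·M_1 = 6(Δ_0 - S'(0)) = -12 and h_1·M_1 + 2h_1·M_2 = 6(S'(2) - Δ_1) = -48.
Hence M_0 = -25, M_1 = 38, M_2 = -43.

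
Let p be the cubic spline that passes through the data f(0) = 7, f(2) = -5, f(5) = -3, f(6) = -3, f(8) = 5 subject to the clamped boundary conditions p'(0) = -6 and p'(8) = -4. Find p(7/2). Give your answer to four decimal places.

-5.0147

With σ_i denoting the second derivative at x_i, h_i = 2, 3, 1, 2, and Δ_i = (y_(i+1) − y_i)/h_i = -6, 2/3, 0, 4:
  2·σ_0 + 10·σ_1 + 3·σ_2 = 6(Δ_1 - Δ_0) = 40
  3·σ_1 + 8·σ_2 + 1·σ_3 = 6(Δ_2 - Δ_1) = -4
  1·σ_2 + 6·σ_3 + 2·σ_4 = 6(Δ_3 - Δ_2) = 24
Clamped end conditions give two more equations: 2h_0·σ_0 + h_0·σ_1 = 6(Δ_0 - p'(0)) = 0 and h_3·σ_3 + 2h_3·σ_4 = 6(p'(8) - Δ_3) = -48.
Solving: σ_0 = -49/17, σ_1 = 98/17, σ_2 = -202/51, σ_3 = 530/51, σ_4 = -877/51.
On [2, 5], p(t) = -5 - 53/17·(t - 2) + 49/17·(t - 2)² - 248/459·(t - 2)³.
With (t - 2) = 3/2: p(7/2) = -341/68.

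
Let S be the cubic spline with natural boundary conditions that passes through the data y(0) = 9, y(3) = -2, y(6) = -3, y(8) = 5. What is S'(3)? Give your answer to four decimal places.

-2.5676

Put σ_i = S'' at the i-th knot. Here h = (3, 3, 2) and Δ = (-11/3, -1/3, 4), so the interior equations h_(i-1)·σ_(i-1) + 2(h_(i-1)+h_i)·σ_i + h_i·σ_(i+1) = 6(Δ_i − Δ_(i-1)) read
  3·σ_0 + 12·σ_1 + 3·σ_2 = 6(Δ_1 - Δ_0) = 20
  3·σ_1 + 10·σ_2 + 2·σ_3 = 6(Δ_2 - Δ_1) = 26
Natural end conditions: σ_0 = σ_3 = 0.
Hence σ_0 = 0, σ_1 = 122/111, σ_2 = 84/37, σ_3 = 0.
On [3, 6], S'(x) = b_1 + 2c_1·(x - 3) + 3d_1·(x - 3)² with b_1 = Δ_1 - h_1(2σ_1 + σ_2)/6 = -95/37, c_1 = σ_1/2 = 61/111, d_1 = (σ_2 - σ_1)/(6h_1) = 65/999. So S'(3) = -95/37.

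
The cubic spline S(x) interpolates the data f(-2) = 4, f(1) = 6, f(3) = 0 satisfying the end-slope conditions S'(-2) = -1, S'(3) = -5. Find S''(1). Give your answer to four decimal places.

-2.8000

Write m_i for S''(x_i). With h_i = 3, 2 and divided differences Δ_i = 2/3, -3, the continuity of S' gives the tridiagonal system
  3·m_0 + 10·m_1 + 2·m_2 = 6(Δ_1 - Δ_0) = -22
Clamped end conditions give two more equations: 2h_0·m_0 + h_0·m_1 = 6(Δ_0 - S'(-2)) = 10 and h_1·m_1 + 2h_1·m_2 = 6(S'(3) - Δ_1) = -12.
Forward elimination and back-substitution give m_0 = 46/15, m_1 = -14/5, m_2 = -8/5.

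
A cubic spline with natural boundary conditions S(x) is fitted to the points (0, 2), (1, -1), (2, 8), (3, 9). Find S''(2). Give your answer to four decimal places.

Let σ_i = S''(x_i). Step sizes h_i = 1, 1, 1; slopes of the chords Δ_i = (y_(i+1) - y_i)/h_i = -3, 9, 1.
  1·σ_0 + 4·σ_1 + 1·σ_2 = 6(Δ_1 - Δ_0) = 72
  1·σ_1 + 4·σ_2 + 1·σ_3 = 6(Δ_2 - Δ_1) = -48
Natural end conditions: σ_0 = σ_3 = 0.
Solving the tridiagonal system: σ_0 = 0, σ_1 = 112/5, σ_2 = -88/5, σ_3 = 0.

-17.6000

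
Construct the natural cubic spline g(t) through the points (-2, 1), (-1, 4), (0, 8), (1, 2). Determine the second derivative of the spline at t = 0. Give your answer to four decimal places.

Put M_i = g'' at the i-th knot. Here h = (1, 1, 1) and Δ = (3, 4, -6), so the interior equations h_(i-1)·M_(i-1) + 2(h_(i-1)+h_i)·M_i + h_i·M_(i+1) = 6(Δ_i − Δ_(i-1)) read
  1·M_0 + 4·M_1 + 1·M_2 = 6(Δ_1 - Δ_0) = 6
  1·M_1 + 4·M_2 + 1·M_3 = 6(Δ_2 - Δ_1) = -60
Natural end conditions: M_0 = M_3 = 0.
Hence M_0 = 0, M_1 = 28/5, M_2 = -82/5, M_3 = 0.

-16.4000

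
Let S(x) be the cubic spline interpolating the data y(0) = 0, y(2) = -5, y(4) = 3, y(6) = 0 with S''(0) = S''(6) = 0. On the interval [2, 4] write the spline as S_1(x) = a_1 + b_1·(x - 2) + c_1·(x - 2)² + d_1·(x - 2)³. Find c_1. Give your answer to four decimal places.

3.1500

Let M_i = S''(x_i). Step sizes h_i = 2, 2, 2; slopes of the chords Δ_i = (y_(i+1) - y_i)/h_i = -5/2, 4, -3/2.
  2·M_0 + 8·M_1 + 2·M_2 = 6(Δ_1 - Δ_0) = 39
  2·M_1 + 8·M_2 + 2·M_3 = 6(Δ_2 - Δ_1) = -33
Natural end conditions: M_0 = M_3 = 0.
Forward elimination and back-substitution give M_0 = 0, M_1 = 63/10, M_2 = -57/10, M_3 = 0.
On [2, 4], with S_1(x) = a_1 + b_1·(x - 2) + c_1·(x - 2)² + d_1·(x - 2)³: c_1 = M_1/2 = 63/20, d_1 = (M_2 - M_1)/(6h_1) = -1, b_1 = Δ_1 - h_1(2M_1 + M_2)/6 = 17/10.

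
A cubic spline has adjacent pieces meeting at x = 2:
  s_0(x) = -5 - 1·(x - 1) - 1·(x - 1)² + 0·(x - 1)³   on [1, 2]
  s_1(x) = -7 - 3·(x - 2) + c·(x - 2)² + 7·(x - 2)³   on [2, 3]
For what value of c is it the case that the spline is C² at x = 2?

-1

s_0''(x) = -2 + 0·(x - 1), so s_0''(2) = -2. On the right, s_1''(2) = 2c, so c = -1.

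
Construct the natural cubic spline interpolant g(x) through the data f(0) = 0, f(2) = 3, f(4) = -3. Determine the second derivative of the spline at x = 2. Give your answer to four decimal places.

With M_i denoting the second derivative at x_i, h_i = 2, 2, and Δ_i = (y_(i+1) − y_i)/h_i = 3/2, -3:
  2·M_0 + 8·M_1 + 2·M_2 = 6(Δ_1 - Δ_0) = -27
Natural end conditions: M_0 = M_2 = 0.
Solving the tridiagonal system: M_0 = 0, M_1 = -27/8, M_2 = 0.

-3.3750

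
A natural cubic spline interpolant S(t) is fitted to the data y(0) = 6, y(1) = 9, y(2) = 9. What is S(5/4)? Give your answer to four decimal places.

Write M_i for S''(x_i). With h_i = 1, 1 and divided differences Δ_i = 3, 0, the continuity of S' gives the tridiagonal system
  1·M_0 + 4·M_1 + 1·M_2 = 6(Δ_1 - Δ_0) = -18
Natural end conditions: M_0 = M_2 = 0.
Hence M_0 = 0, M_1 = -9/2, M_2 = 0.
On [1, 2], S(t) = 9 + 3/2·(t - 1) - 9/4·(t - 1)² + 3/4·(t - 1)³.
With (t - 1) = 1/4: S(5/4) = 2367/256.

9.2461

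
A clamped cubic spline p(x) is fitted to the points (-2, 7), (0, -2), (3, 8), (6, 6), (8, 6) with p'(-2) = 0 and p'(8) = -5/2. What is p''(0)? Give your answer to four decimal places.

Put M_i = p'' at the i-th knot. Here h = (2, 3, 3, 2) and Δ = (-9/2, 10/3, -2/3, 0), so the interior equations h_(i-1)·M_(i-1) + 2(h_(i-1)+h_i)·M_i + h_i·M_(i+1) = 6(Δ_i − Δ_(i-1)) read
  2·M_0 + 10·M_1 + 3·M_2 = 6(Δ_1 - Δ_0) = 47
  3·M_1 + 12·M_2 + 3·M_3 = 6(Δ_2 - Δ_1) = -24
  3·M_2 + 10·M_3 + 2·M_4 = 6(Δ_3 - Δ_2) = 4
Clamped end conditions give two more equations: 2h_0·M_0 + h_0·M_1 = 6(Δ_0 - p'(-2)) = -27 and h_3·M_3 + 2h_3·M_4 = 6(p'(8) - Δ_3) = -15.
Solving the tridiagonal system: M_0 = -491/45, M_1 = 749/90, M_2 = -24/5, M_3 = 259/90, M_4 = -467/90.

8.3222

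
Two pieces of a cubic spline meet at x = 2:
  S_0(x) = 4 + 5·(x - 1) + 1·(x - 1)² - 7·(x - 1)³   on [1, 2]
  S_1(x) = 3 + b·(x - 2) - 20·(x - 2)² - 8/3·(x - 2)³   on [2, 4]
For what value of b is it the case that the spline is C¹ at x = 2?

S_0'(x) = 5 + 2·(x - 1) - 21·(x - 1)², so S_0'(2) = -14. On the right, S_1'(2) = b, so b = -14.

-14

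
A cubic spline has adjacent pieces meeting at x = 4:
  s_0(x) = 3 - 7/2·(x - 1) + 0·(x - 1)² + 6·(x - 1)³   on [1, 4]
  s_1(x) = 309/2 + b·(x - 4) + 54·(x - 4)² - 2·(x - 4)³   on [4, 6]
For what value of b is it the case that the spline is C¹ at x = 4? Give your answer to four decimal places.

s_0'(x) = -7/2 + 0·(x - 1) + 18·(x - 1)², so s_0'(4) = 317/2. On the right, s_1'(4) = b, so b = 317/2.

158.5000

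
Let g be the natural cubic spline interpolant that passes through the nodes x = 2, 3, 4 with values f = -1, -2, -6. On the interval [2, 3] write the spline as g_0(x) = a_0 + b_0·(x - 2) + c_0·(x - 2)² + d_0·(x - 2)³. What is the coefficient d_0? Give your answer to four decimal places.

-0.7500

Put m_i = g'' at the i-th knot. Here h = (1, 1) and Δ = (-1, -4), so the interior equations h_(i-1)·m_(i-1) + 2(h_(i-1)+h_i)·m_i + h_i·m_(i+1) = 6(Δ_i − Δ_(i-1)) read
  1·m_0 + 4·m_1 + 1·m_2 = 6(Δ_1 - Δ_0) = -18
Natural end conditions: m_0 = m_2 = 0.
Forward elimination and back-substitution give m_0 = 0, m_1 = -9/2, m_2 = 0.
On [2, 3], with g_0(x) = a_0 + b_0·(x - 2) + c_0·(x - 2)² + d_0·(x - 2)³: c_0 = m_0/2 = 0, d_0 = (m_1 - m_0)/(6h_0) = -3/4, b_0 = Δ_0 - h_0(2m_0 + m_1)/6 = -1/4.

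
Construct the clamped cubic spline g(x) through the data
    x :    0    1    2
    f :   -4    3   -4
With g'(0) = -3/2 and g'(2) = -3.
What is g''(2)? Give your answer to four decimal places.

32.2500

Write σ_i for g''(x_i). With h_i = 1, 1 and divided differences Δ_i = 7, -7, the continuity of g' gives the tridiagonal system
  1·σ_0 + 4·σ_1 + 1·σ_2 = 6(Δ_1 - Δ_0) = -84
Clamped end conditions give two more equations: 2h_0·σ_0 + h_0·σ_1 = 6(Δ_0 - g'(0)) = 51 and h_1·σ_1 + 2h_1·σ_2 = 6(g'(2) - Δ_1) = 24.
Solving: σ_0 = 183/4, σ_1 = -81/2, σ_2 = 129/4.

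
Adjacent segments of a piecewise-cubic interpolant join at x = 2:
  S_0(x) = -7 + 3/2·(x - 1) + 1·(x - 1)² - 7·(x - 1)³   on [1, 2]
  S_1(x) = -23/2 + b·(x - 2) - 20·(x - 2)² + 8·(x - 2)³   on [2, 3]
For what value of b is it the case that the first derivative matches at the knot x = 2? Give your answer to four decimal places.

-17.5000

S_0'(x) = 3/2 + 2·(x - 1) - 21·(x - 1)², so S_0'(2) = -35/2. On the right, S_1'(2) = b, so b = -35/2.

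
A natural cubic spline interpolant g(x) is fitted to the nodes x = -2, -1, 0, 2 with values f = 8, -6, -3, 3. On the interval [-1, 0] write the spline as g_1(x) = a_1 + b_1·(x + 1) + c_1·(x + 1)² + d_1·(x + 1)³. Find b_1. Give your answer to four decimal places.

Let m_i = g''(x_i). Step sizes h_i = 1, 1, 2; slopes of the chords Δ_i = (y_(i+1) - y_i)/h_i = -14, 3, 3.
  1·m_0 + 4·m_1 + 1·m_2 = 6(Δ_1 - Δ_0) = 102
  1·m_1 + 6·m_2 + 2·m_3 = 6(Δ_2 - Δ_1) = 0
Natural end conditions: m_0 = m_3 = 0.
Solving: m_0 = 0, m_1 = 612/23, m_2 = -102/23, m_3 = 0.
On [-1, 0], with g_1(x) = a_1 + b_1·(x + 1) + c_1·(x + 1)² + d_1·(x + 1)³: c_1 = m_1/2 = 306/23, d_1 = (m_2 - m_1)/(6h_1) = -119/23, b_1 = Δ_1 - h_1(2m_1 + m_2)/6 = -118/23.

-5.1304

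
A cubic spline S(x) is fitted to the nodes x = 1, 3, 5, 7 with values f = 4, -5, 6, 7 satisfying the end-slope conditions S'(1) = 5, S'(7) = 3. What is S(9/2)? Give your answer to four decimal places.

2.9750

Write M_i for S''(x_i). With h_i = 2, 2, 2 and divided differences Δ_i = -9/2, 11/2, 1/2, the continuity of S' gives the tridiagonal system
  2·M_0 + 8·M_1 + 2·M_2 = 6(Δ_1 - Δ_0) = 60
  2·M_1 + 8·M_2 + 2·M_3 = 6(Δ_2 - Δ_1) = -30
Clamped end conditions give two more equations: 2h_0·M_0 + h_0·M_1 = 6(Δ_0 - S'(1)) = -57 and h_2·M_2 + 2h_2·M_3 = 6(S'(7) - Δ_2) = 15.
Hence M_0 = -659/30, M_1 = 463/30, M_2 = -293/30, M_3 = 259/30.
On [3, 5], S(x) = -5 - 23/15·(x - 3) + 463/60·(x - 3)² - 21/10·(x - 3)³.
With (x - 3) = 3/2: S(9/2) = 119/40.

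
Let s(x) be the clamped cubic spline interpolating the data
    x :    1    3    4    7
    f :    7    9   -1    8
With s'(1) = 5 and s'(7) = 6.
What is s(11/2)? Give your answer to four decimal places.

With σ_i denoting the second derivative at x_i, h_i = 2, 1, 3, and Δ_i = (y_(i+1) − y_i)/h_i = 1, -10, 3:
  2·σ_0 + 6·σ_1 + 1·σ_2 = 6(Δ_1 - Δ_0) = -66
  1·σ_1 + 8·σ_2 + 3·σ_3 = 6(Δ_2 - Δ_1) = 78
Clamped end conditions give two more equations: 2h_0·σ_0 + h_0·σ_1 = 6(Δ_0 - s'(1)) = -24 and h_2·σ_2 + 2h_2·σ_3 = 6(s'(7) - Δ_2) = 18.
Solving the tridiagonal system: σ_0 = 2/3, σ_1 = -40/3, σ_2 = 38/3, σ_3 = -10/3.
On [4, 7], s(x) = -1 - 8·(x - 4) + 19/3·(x - 4)² - 8/9·(x - 4)³.
With (x - 4) = 3/2: s(11/2) = -7/4.

-1.7500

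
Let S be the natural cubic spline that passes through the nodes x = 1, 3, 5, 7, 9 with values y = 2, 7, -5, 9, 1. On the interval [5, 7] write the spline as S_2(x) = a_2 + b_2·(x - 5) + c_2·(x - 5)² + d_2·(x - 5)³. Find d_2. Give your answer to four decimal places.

-2.2835

Write M_i for S''(x_i). With h_i = 2, 2, 2, 2 and divided differences Δ_i = 5/2, -6, 7, -4, the continuity of S' gives the tridiagonal system
  2·M_0 + 8·M_1 + 2·M_2 = 6(Δ_1 - Δ_0) = -51
  2·M_1 + 8·M_2 + 2·M_3 = 6(Δ_2 - Δ_1) = 78
  2·M_2 + 8·M_3 + 2·M_4 = 6(Δ_3 - Δ_2) = -66
Natural end conditions: M_0 = M_4 = 0.
Solving: M_0 = 0, M_1 = -1143/112, M_2 = 429/28, M_3 = -1353/112, M_4 = 0.
On [5, 7], with S_2(x) = a_2 + b_2·(x - 5) + c_2·(x - 5)² + d_2·(x - 5)³: c_2 = M_2/2 = 429/56, d_2 = (M_3 - M_2)/(6h_2) = -1023/448, b_2 = Δ_2 - h_2(2M_2 + M_3)/6 = 13/16.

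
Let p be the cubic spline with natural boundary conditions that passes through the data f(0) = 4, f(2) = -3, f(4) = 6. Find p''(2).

6

With M_i denoting the second derivative at x_i, h_i = 2, 2, and Δ_i = (y_(i+1) − y_i)/h_i = -7/2, 9/2:
  2·M_0 + 8·M_1 + 2·M_2 = 6(Δ_1 - Δ_0) = 48
Natural end conditions: M_0 = M_2 = 0.
Forward elimination and back-substitution give M_0 = 0, M_1 = 6, M_2 = 0.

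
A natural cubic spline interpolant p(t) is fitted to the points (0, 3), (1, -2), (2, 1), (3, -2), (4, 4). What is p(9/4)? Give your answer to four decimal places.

Let M_i = p''(x_i). Step sizes h_i = 1, 1, 1, 1; slopes of the chords Δ_i = (y_(i+1) - y_i)/h_i = -5, 3, -3, 6.
  1·M_0 + 4·M_1 + 1·M_2 = 6(Δ_1 - Δ_0) = 48
  1·M_1 + 4·M_2 + 1·M_3 = 6(Δ_2 - Δ_1) = -36
  1·M_2 + 4·M_3 + 1·M_4 = 6(Δ_3 - Δ_2) = 54
Natural end conditions: M_0 = M_4 = 0.
Solving: M_0 = 0, M_1 = 459/28, M_2 = -123/7, M_3 = 501/28, M_4 = 0.
On [2, 3], p(t) = 1 - 1/8·(t - 2) - 123/14·(t - 2)² + 331/56·(t - 2)³.
With (t - 2) = 1/4: p(9/4) = 1835/3584.

0.5120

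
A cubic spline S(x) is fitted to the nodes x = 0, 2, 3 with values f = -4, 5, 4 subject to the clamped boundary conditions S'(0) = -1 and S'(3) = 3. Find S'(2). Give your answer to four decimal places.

0.4167

Write σ_i for S''(x_i). With h_i = 2, 1 and divided differences Δ_i = 9/2, -1, the continuity of S' gives the tridiagonal system
  2·σ_0 + 6·σ_1 + 1·σ_2 = 6(Δ_1 - Δ_0) = -33
Clamped end conditions give two more equations: 2h_0·σ_0 + h_0·σ_1 = 6(Δ_0 - S'(0)) = 33 and h_1·σ_1 + 2h_1·σ_2 = 6(S'(3) - Δ_1) = 24.
Forward elimination and back-substitution give σ_0 = 181/12, σ_1 = -41/3, σ_2 = 113/6.
On [2, 3], S'(x) = b_1 + 2c_1·(x - 2) + 3d_1·(x - 2)² with b_1 = Δ_1 - h_1(2σ_1 + σ_2)/6 = 5/12, c_1 = σ_1/2 = -41/6, d_1 = (σ_2 - σ_1)/(6h_1) = 65/12. So S'(2) = 5/12.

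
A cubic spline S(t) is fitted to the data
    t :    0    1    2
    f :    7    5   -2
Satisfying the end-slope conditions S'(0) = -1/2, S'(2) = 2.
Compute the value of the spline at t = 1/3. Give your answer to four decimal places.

With σ_i denoting the second derivative at x_i, h_i = 1, 1, and Δ_i = (y_(i+1) − y_i)/h_i = -2, -7:
  1·σ_0 + 4·σ_1 + 1·σ_2 = 6(Δ_1 - Δ_0) = -30
Clamped end conditions give two more equations: 2h_0·σ_0 + h_0·σ_1 = 6(Δ_0 - S'(0)) = -9 and h_1·σ_1 + 2h_1·σ_2 = 6(S'(2) - Δ_1) = 54.
Solving: σ_0 = 17/4, σ_1 = -35/2, σ_2 = 143/4.
On [0, 1], S(t) = 7 - 1/2·t + 17/8·t² - 29/8·t³.
With t = 1/3: S(1/3) = 749/108.

6.9352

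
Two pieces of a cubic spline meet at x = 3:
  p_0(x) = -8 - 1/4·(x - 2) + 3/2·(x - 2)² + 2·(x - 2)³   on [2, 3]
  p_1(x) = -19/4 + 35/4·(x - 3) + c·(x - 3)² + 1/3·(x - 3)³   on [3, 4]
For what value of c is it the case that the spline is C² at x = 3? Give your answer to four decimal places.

7.5000

p_0''(x) = 3 + 12·(x - 2), so p_0''(3) = 15. On the right, p_1''(3) = 2c, so c = 15/2.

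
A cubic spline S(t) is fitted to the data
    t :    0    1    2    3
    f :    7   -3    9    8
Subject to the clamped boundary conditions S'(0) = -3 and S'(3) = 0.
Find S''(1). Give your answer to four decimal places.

With M_i denoting the second derivative at x_i, h_i = 1, 1, 1, and Δ_i = (y_(i+1) − y_i)/h_i = -10, 12, -1:
  1·M_0 + 4·M_1 + 1·M_2 = 6(Δ_1 - Δ_0) = 132
  1·M_1 + 4·M_2 + 1·M_3 = 6(Δ_2 - Δ_1) = -78
Clamped end conditions give two more equations: 2h_0·M_0 + h_0·M_1 = 6(Δ_0 - S'(0)) = -42 and h_2·M_2 + 2h_2·M_3 = 6(S'(3) - Δ_2) = 6.
Solving the tridiagonal system: M_0 = -242/5, M_1 = 274/5, M_2 = -194/5, M_3 = 112/5.

54.8000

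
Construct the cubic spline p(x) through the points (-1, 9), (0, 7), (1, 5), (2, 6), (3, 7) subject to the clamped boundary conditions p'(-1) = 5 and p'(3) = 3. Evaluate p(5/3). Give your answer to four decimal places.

Write σ_i for p''(x_i). With h_i = 1, 1, 1, 1 and divided differences Δ_i = -2, -2, 1, 1, the continuity of p' gives the tridiagonal system
  1·σ_0 + 4·σ_1 + 1·σ_2 = 6(Δ_1 - Δ_0) = 0
  1·σ_1 + 4·σ_2 + 1·σ_3 = 6(Δ_2 - Δ_1) = 18
  1·σ_2 + 4·σ_3 + 1·σ_4 = 6(Δ_3 - Δ_2) = 0
Clamped end conditions give two more equations: 2h_0·σ_0 + h_0·σ_1 = 6(Δ_0 - p'(-1)) = -42 and h_3·σ_3 + 2h_3·σ_4 = 6(p'(3) - Δ_3) = 12.
Forward elimination and back-substitution give σ_0 = -164/7, σ_1 = 34/7, σ_2 = 4, σ_3 = -20/7, σ_4 = 52/7.
On [1, 2], p(x) = 5 + 1/7·(x - 1) + 2·(x - 1)² - 8/7·(x - 1)³.
With (x - 1) = 2/3: p(5/3) = 1067/189.

5.6455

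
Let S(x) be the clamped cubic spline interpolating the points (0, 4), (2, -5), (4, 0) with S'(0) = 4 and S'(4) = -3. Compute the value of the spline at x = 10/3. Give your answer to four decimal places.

-0.6667

With m_i denoting the second derivative at x_i, h_i = 2, 2, and Δ_i = (y_(i+1) − y_i)/h_i = -9/2, 5/2:
  2·m_0 + 8·m_1 + 2·m_2 = 6(Δ_1 - Δ_0) = 42
Clamped end conditions give two more equations: 2h_0·m_0 + h_0·m_1 = 6(Δ_0 - S'(0)) = -51 and h_1·m_1 + 2h_1·m_2 = 6(S'(4) - Δ_1) = -33.
Forward elimination and back-substitution give m_0 = -79/4, m_1 = 14, m_2 = -61/4.
On [2, 4], S(x) = -5 - 7/4·(x - 2) + 7·(x - 2)² - 39/16·(x - 2)³.
With (x - 2) = 4/3: S(10/3) = -2/3.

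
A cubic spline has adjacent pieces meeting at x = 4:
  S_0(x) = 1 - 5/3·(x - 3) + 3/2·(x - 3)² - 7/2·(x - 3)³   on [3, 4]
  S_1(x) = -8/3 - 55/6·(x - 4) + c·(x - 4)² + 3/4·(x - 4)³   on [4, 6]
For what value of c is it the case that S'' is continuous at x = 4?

-9

S_0''(x) = 3 - 21·(x - 3), so S_0''(4) = -18. On the right, S_1''(4) = 2c, so c = -9.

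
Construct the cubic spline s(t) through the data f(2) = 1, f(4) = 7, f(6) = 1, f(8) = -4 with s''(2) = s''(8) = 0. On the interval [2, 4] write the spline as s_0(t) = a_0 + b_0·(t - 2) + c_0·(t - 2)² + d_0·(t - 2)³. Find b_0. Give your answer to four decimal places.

4.6333

Put σ_i = s'' at the i-th knot. Here h = (2, 2, 2) and Δ = (3, -3, -5/2), so the interior equations h_(i-1)·σ_(i-1) + 2(h_(i-1)+h_i)·σ_i + h_i·σ_(i+1) = 6(Δ_i − Δ_(i-1)) read
  2·σ_0 + 8·σ_1 + 2·σ_2 = 6(Δ_1 - Δ_0) = -36
  2·σ_1 + 8·σ_2 + 2·σ_3 = 6(Δ_2 - Δ_1) = 3
Natural end conditions: σ_0 = σ_3 = 0.
Solving: σ_0 = 0, σ_1 = -49/10, σ_2 = 8/5, σ_3 = 0.
On [2, 4], with s_0(t) = a_0 + b_0·(t - 2) + c_0·(t - 2)² + d_0·(t - 2)³: c_0 = σ_0/2 = 0, d_0 = (σ_1 - σ_0)/(6h_0) = -49/120, b_0 = Δ_0 - h_0(2σ_0 + σ_1)/6 = 139/30.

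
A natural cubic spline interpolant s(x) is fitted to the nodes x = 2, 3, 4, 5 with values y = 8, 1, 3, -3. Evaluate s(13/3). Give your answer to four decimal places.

2.0123

With m_i denoting the second derivative at x_i, h_i = 1, 1, 1, and Δ_i = (y_(i+1) − y_i)/h_i = -7, 2, -6:
  1·m_0 + 4·m_1 + 1·m_2 = 6(Δ_1 - Δ_0) = 54
  1·m_1 + 4·m_2 + 1·m_3 = 6(Δ_2 - Δ_1) = -48
Natural end conditions: m_0 = m_3 = 0.
Hence m_0 = 0, m_1 = 88/5, m_2 = -82/5, m_3 = 0.
On [4, 5], s(x) = 3 - 8/15·(x - 4) - 41/5·(x - 4)² + 41/15·(x - 4)³.
With (x - 4) = 1/3: s(13/3) = 163/81.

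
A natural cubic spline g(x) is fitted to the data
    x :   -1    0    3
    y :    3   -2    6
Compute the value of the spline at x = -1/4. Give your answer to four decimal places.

Let σ_i = g''(x_i). Step sizes h_i = 1, 3; slopes of the chords Δ_i = (y_(i+1) - y_i)/h_i = -5, 8/3.
  1·σ_0 + 8·σ_1 + 3·σ_2 = 6(Δ_1 - Δ_0) = 46
Natural end conditions: σ_0 = σ_2 = 0.
Forward elimination and back-substitution give σ_0 = 0, σ_1 = 23/4, σ_2 = 0.
On [-1, 0], g(x) = 3 - 143/24·(x + 1) + 0·(x + 1)² + 23/24·(x + 1)³.
With (x + 1) = 3/4: g(-1/4) = -545/512.

-1.0645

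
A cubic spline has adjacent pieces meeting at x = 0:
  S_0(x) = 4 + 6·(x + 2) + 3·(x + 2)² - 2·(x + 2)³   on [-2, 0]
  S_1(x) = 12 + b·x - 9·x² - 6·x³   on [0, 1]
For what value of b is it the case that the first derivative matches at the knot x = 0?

-6

S_0'(x) = 6 + 6·(x + 2) - 6·(x + 2)², so S_0'(0) = -6. On the right, S_1'(0) = b, so b = -6.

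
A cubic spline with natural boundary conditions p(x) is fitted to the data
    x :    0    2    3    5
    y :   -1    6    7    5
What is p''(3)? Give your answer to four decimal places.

-1.6286

With M_i denoting the second derivative at x_i, h_i = 2, 1, 2, and Δ_i = (y_(i+1) − y_i)/h_i = 7/2, 1, -1:
  2·M_0 + 6·M_1 + 1·M_2 = 6(Δ_1 - Δ_0) = -15
  1·M_1 + 6·M_2 + 2·M_3 = 6(Δ_2 - Δ_1) = -12
Natural end conditions: M_0 = M_3 = 0.
Solving: M_0 = 0, M_1 = -78/35, M_2 = -57/35, M_3 = 0.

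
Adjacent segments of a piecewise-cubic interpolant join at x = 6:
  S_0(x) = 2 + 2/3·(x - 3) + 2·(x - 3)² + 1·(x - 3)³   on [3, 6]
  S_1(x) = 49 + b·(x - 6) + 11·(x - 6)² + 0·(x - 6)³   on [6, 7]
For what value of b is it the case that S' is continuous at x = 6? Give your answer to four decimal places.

S_0'(x) = 2/3 + 4·(x - 3) + 3·(x - 3)², so S_0'(6) = 119/3. On the right, S_1'(6) = b, so b = 119/3.

39.6667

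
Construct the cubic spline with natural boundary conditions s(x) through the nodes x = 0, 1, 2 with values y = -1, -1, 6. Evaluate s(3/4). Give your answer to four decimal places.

Put σ_i = s'' at the i-th knot. Here h = (1, 1) and Δ = (0, 7), so the interior equations h_(i-1)·σ_(i-1) + 2(h_(i-1)+h_i)·σ_i + h_i·σ_(i+1) = 6(Δ_i − Δ_(i-1)) read
  1·σ_0 + 4·σ_1 + 1·σ_2 = 6(Δ_1 - Δ_0) = 42
Natural end conditions: σ_0 = σ_2 = 0.
Forward elimination and back-substitution give σ_0 = 0, σ_1 = 21/2, σ_2 = 0.
On [0, 1], s(x) = -1 - 7/4·x + 0·x² + 7/4·x³.
With x = 3/4: s(3/4) = -403/256.

-1.5742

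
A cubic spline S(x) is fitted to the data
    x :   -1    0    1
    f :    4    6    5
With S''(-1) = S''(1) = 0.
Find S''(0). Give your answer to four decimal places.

Write σ_i for S''(x_i). With h_i = 1, 1 and divided differences Δ_i = 2, -1, the continuity of S' gives the tridiagonal system
  1·σ_0 + 4·σ_1 + 1·σ_2 = 6(Δ_1 - Δ_0) = -18
Natural end conditions: σ_0 = σ_2 = 0.
Hence σ_0 = 0, σ_1 = -9/2, σ_2 = 0.

-4.5000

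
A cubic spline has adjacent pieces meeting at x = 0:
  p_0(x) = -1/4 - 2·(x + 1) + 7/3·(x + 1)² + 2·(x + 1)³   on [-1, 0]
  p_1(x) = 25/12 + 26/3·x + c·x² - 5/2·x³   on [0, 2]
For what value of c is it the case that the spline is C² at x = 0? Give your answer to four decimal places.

p_0''(x) = 14/3 + 12·(x + 1), so p_0''(0) = 50/3. On the right, p_1''(0) = 2c, so c = 25/3.

8.3333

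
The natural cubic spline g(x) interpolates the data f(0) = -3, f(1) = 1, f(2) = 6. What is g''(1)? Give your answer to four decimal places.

1.5000

Write M_i for g''(x_i). With h_i = 1, 1 and divided differences Δ_i = 4, 5, the continuity of g' gives the tridiagonal system
  1·M_0 + 4·M_1 + 1·M_2 = 6(Δ_1 - Δ_0) = 6
Natural end conditions: M_0 = M_2 = 0.
Solving the tridiagonal system: M_0 = 0, M_1 = 3/2, M_2 = 0.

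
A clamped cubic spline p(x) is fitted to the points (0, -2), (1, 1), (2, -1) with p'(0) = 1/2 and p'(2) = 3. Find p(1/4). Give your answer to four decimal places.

-1.4551

With M_i denoting the second derivative at x_i, h_i = 1, 1, and Δ_i = (y_(i+1) − y_i)/h_i = 3, -2:
  1·M_0 + 4·M_1 + 1·M_2 = 6(Δ_1 - Δ_0) = -30
Clamped end conditions give two more equations: 2h_0·M_0 + h_0·M_1 = 6(Δ_0 - p'(0)) = 15 and h_1·M_1 + 2h_1·M_2 = 6(p'(2) - Δ_1) = 30.
Solving: M_0 = 65/4, M_1 = -35/2, M_2 = 95/4.
On [0, 1], p(x) = -2 + 1/2·x + 65/8·x² - 45/8·x³.
With x = 1/4: p(1/4) = -745/512.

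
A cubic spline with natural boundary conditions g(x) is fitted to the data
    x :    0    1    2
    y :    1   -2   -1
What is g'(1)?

With M_i denoting the second derivative at x_i, h_i = 1, 1, and Δ_i = (y_(i+1) − y_i)/h_i = -3, 1:
  1·M_0 + 4·M_1 + 1·M_2 = 6(Δ_1 - Δ_0) = 24
Natural end conditions: M_0 = M_2 = 0.
Hence M_0 = 0, M_1 = 6, M_2 = 0.
On [1, 2], g'(x) = b_1 + 2c_1·(x - 1) + 3d_1·(x - 1)² with b_1 = Δ_1 - h_1(2M_1 + M_2)/6 = -1, c_1 = M_1/2 = 3, d_1 = (M_2 - M_1)/(6h_1) = -1. So g'(1) = -1.

-1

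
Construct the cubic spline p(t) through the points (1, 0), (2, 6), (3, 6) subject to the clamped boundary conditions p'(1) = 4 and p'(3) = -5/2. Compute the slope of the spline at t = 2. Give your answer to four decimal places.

Let M_i = p''(x_i). Step sizes h_i = 1, 1; slopes of the chords Δ_i = (y_(i+1) - y_i)/h_i = 6, 0.
  1·M_0 + 4·M_1 + 1·M_2 = 6(Δ_1 - Δ_0) = -36
Clamped end conditions give two more equations: 2h_0·M_0 + h_0·M_1 = 6(Δ_0 - p'(1)) = 12 and h_1·M_1 + 2h_1·M_2 = 6(p'(3) - Δ_1) = -15.
Solving the tridiagonal system: M_0 = 47/4, M_1 = -23/2, M_2 = -7/4.
On [2, 3], p'(t) = b_1 + 2c_1·(t - 2) + 3d_1·(t - 2)² with b_1 = Δ_1 - h_1(2M_1 + M_2)/6 = 33/8, c_1 = M_1/2 = -23/4, d_1 = (M_2 - M_1)/(6h_1) = 13/8. So p'(2) = 33/8.

4.1250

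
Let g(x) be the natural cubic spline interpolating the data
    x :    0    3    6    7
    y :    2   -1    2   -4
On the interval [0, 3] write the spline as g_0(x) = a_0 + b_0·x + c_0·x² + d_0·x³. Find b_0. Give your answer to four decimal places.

With M_i denoting the second derivative at x_i, h_i = 3, 3, 1, and Δ_i = (y_(i+1) − y_i)/h_i = -1, 1, -6:
  3·M_0 + 12·M_1 + 3·M_2 = 6(Δ_1 - Δ_0) = 12
  3·M_1 + 8·M_2 + 1·M_3 = 6(Δ_2 - Δ_1) = -42
Natural end conditions: M_0 = M_3 = 0.
Forward elimination and back-substitution give M_0 = 0, M_1 = 74/29, M_2 = -180/29, M_3 = 0.
On [0, 3], with g_0(x) = a_0 + b_0·x + c_0·x² + d_0·x³: c_0 = M_0/2 = 0, d_0 = (M_1 - M_0)/(6h_0) = 37/261, b_0 = Δ_0 - h_0(2M_0 + M_1)/6 = -66/29.

-2.2759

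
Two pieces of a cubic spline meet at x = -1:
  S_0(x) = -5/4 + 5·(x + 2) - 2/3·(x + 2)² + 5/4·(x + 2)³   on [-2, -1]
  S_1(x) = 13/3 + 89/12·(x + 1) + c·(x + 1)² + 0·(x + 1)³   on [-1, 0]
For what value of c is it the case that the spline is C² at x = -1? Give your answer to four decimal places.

S_0''(x) = -4/3 + 15/2·(x + 2), so S_0''(-1) = 37/6. On the right, S_1''(-1) = 2c, so c = 37/12.

3.0833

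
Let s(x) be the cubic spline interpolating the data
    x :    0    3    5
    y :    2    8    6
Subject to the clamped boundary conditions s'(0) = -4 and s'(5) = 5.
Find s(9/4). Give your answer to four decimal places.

With M_i denoting the second derivative at x_i, h_i = 3, 2, and Δ_i = (y_(i+1) − y_i)/h_i = 2, -1:
  3·M_0 + 10·M_1 + 2·M_2 = 6(Δ_1 - Δ_0) = -18
Clamped end conditions give two more equations: 2h_0·M_0 + h_0·M_1 = 6(Δ_0 - s'(0)) = 36 and h_1·M_1 + 2h_1·M_2 = 6(s'(5) - Δ_1) = 36.
Solving: M_0 = 48/5, M_1 = -36/5, M_2 = 63/5.
On [0, 3], s(x) = 2 - 4·x + 24/5·x² - 14/15·x³.
With x = 9/4: s(9/4) = 1067/160.

6.6688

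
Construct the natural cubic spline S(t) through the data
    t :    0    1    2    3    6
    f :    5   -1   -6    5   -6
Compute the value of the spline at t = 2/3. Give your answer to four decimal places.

1.3565

Write M_i for S''(x_i). With h_i = 1, 1, 1, 3 and divided differences Δ_i = -6, -5, 11, -11/3, the continuity of S' gives the tridiagonal system
  1·M_0 + 4·M_1 + 1·M_2 = 6(Δ_1 - Δ_0) = 6
  1·M_1 + 4·M_2 + 1·M_3 = 6(Δ_2 - Δ_1) = 96
  1·M_2 + 8·M_3 + 3·M_4 = 6(Δ_3 - Δ_2) = -88
Natural end conditions: M_0 = M_4 = 0.
Hence M_0 = 0, M_1 = -335/58, M_2 = 844/29, M_3 = -849/58, M_4 = 0.
On [0, 1], S(t) = 5 - 1753/348·t + 0·t² - 335/348·t³.
With t = 2/3: S(2/3) = 6373/4698.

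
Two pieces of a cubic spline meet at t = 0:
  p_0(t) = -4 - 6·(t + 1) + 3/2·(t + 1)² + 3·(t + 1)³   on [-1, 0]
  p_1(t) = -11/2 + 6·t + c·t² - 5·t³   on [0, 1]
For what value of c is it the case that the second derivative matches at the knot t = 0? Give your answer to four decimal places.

p_0''(t) = 3 + 18·(t + 1), so p_0''(0) = 21. On the right, p_1''(0) = 2c, so c = 21/2.

10.5000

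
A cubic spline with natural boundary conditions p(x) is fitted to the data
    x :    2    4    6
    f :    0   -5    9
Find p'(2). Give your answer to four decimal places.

Put M_i = p'' at the i-th knot. Here h = (2, 2) and Δ = (-5/2, 7), so the interior equations h_(i-1)·M_(i-1) + 2(h_(i-1)+h_i)·M_i + h_i·M_(i+1) = 6(Δ_i − Δ_(i-1)) read
  2·M_0 + 8·M_1 + 2·M_2 = 6(Δ_1 - Δ_0) = 57
Natural end conditions: M_0 = M_2 = 0.
Solving the tridiagonal system: M_0 = 0, M_1 = 57/8, M_2 = 0.
On [2, 4], p'(x) = b_0 + 2c_0·(x - 2) + 3d_0·(x - 2)² with b_0 = Δ_0 - h_0(2M_0 + M_1)/6 = -39/8, c_0 = M_0/2 = 0, d_0 = (M_1 - M_0)/(6h_0) = 19/32. So p'(2) = -39/8.

-4.8750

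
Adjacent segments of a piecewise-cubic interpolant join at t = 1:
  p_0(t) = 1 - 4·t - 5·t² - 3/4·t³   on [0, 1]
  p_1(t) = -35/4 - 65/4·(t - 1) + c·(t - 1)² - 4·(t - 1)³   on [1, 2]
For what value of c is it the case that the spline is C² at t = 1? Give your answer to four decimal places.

-7.2500

p_0''(t) = -10 - 9/2·t, so p_0''(1) = -29/2. On the right, p_1''(1) = 2c, so c = -29/4.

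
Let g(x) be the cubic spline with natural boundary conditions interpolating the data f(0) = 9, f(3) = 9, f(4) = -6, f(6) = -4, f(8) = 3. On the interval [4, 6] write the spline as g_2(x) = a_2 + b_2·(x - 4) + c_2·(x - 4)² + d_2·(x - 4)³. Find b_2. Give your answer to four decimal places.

Put M_i = g'' at the i-th knot. Here h = (3, 1, 2, 2) and Δ = (0, -15, 1, 7/2), so the interior equations h_(i-1)·M_(i-1) + 2(h_(i-1)+h_i)·M_i + h_i·M_(i+1) = 6(Δ_i − Δ_(i-1)) read
  3·M_0 + 8·M_1 + 1·M_2 = 6(Δ_1 - Δ_0) = -90
  1·M_1 + 6·M_2 + 2·M_3 = 6(Δ_2 - Δ_1) = 96
  2·M_2 + 8·M_3 + 2·M_4 = 6(Δ_3 - Δ_2) = 15
Natural end conditions: M_0 = M_4 = 0.
Hence M_0 = 0, M_1 = -2349/172, M_2 = 828/43, M_3 = -1011/344, M_4 = 0.
On [4, 6], with g_2(x) = a_2 + b_2·(x - 4) + c_2·(x - 4)² + d_2·(x - 4)³: c_2 = M_2/2 = 414/43, d_2 = (M_3 - M_2)/(6h_2) = -2545/1376, b_2 = Δ_2 - h_2(2M_2 + M_3)/6 = -3735/344.

-10.8576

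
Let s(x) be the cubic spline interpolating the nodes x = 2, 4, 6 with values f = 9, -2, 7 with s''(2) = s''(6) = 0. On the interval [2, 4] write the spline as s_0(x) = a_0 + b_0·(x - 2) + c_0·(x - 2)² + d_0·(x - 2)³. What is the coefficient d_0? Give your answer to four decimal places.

Put M_i = s'' at the i-th knot. Here h = (2, 2) and Δ = (-11/2, 9/2), so the interior equations h_(i-1)·M_(i-1) + 2(h_(i-1)+h_i)·M_i + h_i·M_(i+1) = 6(Δ_i − Δ_(i-1)) read
  2·M_0 + 8·M_1 + 2·M_2 = 6(Δ_1 - Δ_0) = 60
Natural end conditions: M_0 = M_2 = 0.
Hence M_0 = 0, M_1 = 15/2, M_2 = 0.
On [2, 4], with s_0(x) = a_0 + b_0·(x - 2) + c_0·(x - 2)² + d_0·(x - 2)³: c_0 = M_0/2 = 0, d_0 = (M_1 - M_0)/(6h_0) = 5/8, b_0 = Δ_0 - h_0(2M_0 + M_1)/6 = -8.

0.6250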